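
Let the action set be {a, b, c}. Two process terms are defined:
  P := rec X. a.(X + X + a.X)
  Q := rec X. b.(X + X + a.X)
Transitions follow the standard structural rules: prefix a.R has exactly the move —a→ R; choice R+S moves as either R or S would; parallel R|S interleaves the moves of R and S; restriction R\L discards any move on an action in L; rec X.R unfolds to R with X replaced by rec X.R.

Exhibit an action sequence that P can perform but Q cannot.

a

Reachable graph of P (2 states):
  u0 = rec X. a.(X + X + a.X) | ··a··> u1
  u1 = (rec X. a.(X + X + a.X)) + (rec X. a.(X + X + a.X)) + a.(rec X. a.(X + X + a.X)) | ··a··> u0, ··a··> u1
Reachable graph of Q (2 states):
  v0 = rec X. b.(X + X + a.X) | ··b··> v1
  v1 = (rec X. b.(X + X + a.X)) + (rec X. b.(X + X + a.X)) + a.(rec X. b.(X + X + a.X)) | ··a··> v0, ··b··> v1
Trace ⟨a⟩ through P, begin at {u0}:
  [1] a ⇒ {u1}
  — P admits the full trace.
Trace ⟨a⟩ through Q, begin at {v0}:
  [1] a ⇒ ∅ (Q stuck)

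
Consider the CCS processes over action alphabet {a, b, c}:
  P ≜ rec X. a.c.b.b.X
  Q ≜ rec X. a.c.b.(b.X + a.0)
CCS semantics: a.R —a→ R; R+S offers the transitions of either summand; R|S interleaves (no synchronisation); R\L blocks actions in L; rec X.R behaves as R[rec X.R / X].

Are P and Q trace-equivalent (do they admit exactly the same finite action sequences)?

traces(P) ≠ traces(Q) — witness ⟨acba⟩

LTS(P): 4 reachable states
  u0 = rec X. a.c.b.b.X ⊢ —a→ u1
  u1 = c.b.b.(rec X. a.c.b.b.X) ⊢ —c→ u2
  u2 = b.b.(rec X. a.c.b.b.X) ⊢ —b→ u3
  u3 = b.(rec X. a.c.b.b.X) ⊢ —b→ u0
LTS(Q): 5 reachable states
  v0 = rec X. a.c.b.(b.X + a.0) ⊢ —a→ v1
  v1 = c.b.(b.(rec X. a.c.b.(b.X + a.0)) + a.0) ⊢ —c→ v2
  v2 = b.(b.(rec X. a.c.b.(b.X + a.0)) + a.0) ⊢ —b→ v3
  v3 = b.(rec X. a.c.b.(b.X + a.0)) + a.0 ⊢ —a→ v4, —b→ v0
  v4 = 0 ⊢ ·
Trace ⟨acba⟩ through Q, begin at {v0}:
  step 1 (a): {v1}
  step 2 (c): {v2}
  step 3 (b): {v3}
  step 4 (a): {v4}
  Q completes σ.
Trace ⟨acba⟩ through P, begin at {u0}:
  step 1 (a): {u1}
  step 2 (c): {u2}
  step 3 (b): {u3}
  step 4 (a): no successor for P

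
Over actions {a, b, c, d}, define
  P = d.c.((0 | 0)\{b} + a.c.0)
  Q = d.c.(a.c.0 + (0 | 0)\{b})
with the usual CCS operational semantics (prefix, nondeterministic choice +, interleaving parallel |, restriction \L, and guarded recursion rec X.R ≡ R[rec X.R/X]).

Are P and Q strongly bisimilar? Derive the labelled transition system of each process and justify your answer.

P's transition system — 5 states:
  m0 = d.c.((0 | 0)\{b} + a.c.0) | ··d··> m1
  m1 = c.((0 | 0)\{b} + a.c.0) | ··c··> m2
  m2 = (0 | 0)\{b} + a.c.0 | ··a··> m3
  m3 = c.0 | ··c··> m4
  m4 = 0 | ·
Q's transition system — 5 states:
  n0 = d.c.(a.c.0 + (0 | 0)\{b}) | ··d··> n1
  n1 = c.(a.c.0 + (0 | 0)\{b}) | ··c··> n2
  n2 = a.c.0 + (0 | 0)\{b} | ··a··> n3
  n3 = c.0 | ··c··> n4
  n4 = 0 | ·
Coarsest stable partition (strong bisimilarity classes):
  B0 = {m0, n0}
  B1 = {m1, n1}
  B2 = {m2, n2}
  B3 = {m3, n3}
  B4 = {m4, n4}
m0 ∈ B0, n0 ∈ B0 → same block

bisimilar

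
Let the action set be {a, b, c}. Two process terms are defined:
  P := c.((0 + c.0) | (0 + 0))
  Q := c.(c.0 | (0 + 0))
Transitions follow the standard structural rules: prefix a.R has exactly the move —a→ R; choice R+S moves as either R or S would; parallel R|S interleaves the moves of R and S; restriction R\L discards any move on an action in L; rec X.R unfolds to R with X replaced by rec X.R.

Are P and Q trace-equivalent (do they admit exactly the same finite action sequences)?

LTS(P): 3 reachable states
  m0 = c.((0 + c.0) | (0 + 0)) has moves —c→ m1
  m1 = (0 + c.0) | (0 + 0) has moves —c→ m2
  m2 = 0 | (0 + 0) has moves stopped
LTS(Q): 3 reachable states
  n0 = c.(c.0 | (0 + 0)) has moves —c→ n1
  n1 = c.0 | (0 + 0) has moves —c→ n2
  n2 = 0 | (0 + 0) has moves stopped
Coarsest stable partition (strong bisimilarity classes):
  B0 = {m0, n0}
  B1 = {m1, n1}
  B2 = {m2, n2}
m0 ∈ B0, n0 ∈ B0 → same block
Bisimilar ⇒ trace-equivalent.

traces(P) = traces(Q)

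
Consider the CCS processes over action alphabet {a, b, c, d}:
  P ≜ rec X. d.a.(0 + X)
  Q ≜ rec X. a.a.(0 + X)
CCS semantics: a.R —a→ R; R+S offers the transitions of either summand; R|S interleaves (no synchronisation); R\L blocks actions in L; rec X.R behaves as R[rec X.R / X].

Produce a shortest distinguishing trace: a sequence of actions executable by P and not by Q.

d

Reachable graph of P (3 states):
  m0 = rec X. d.a.(0 + X) | ··d··> m1
  m1 = a.(0 + (rec X. d.a.(0 + X))) | ··a··> m2
  m2 = 0 + (rec X. d.a.(0 + X)) | ··d··> m1
Reachable graph of Q (3 states):
  n0 = rec X. a.a.(0 + X) | ··a··> n1
  n1 = a.(0 + (rec X. a.a.(0 + X))) | ··a··> n2
  n2 = 0 + (rec X. a.a.(0 + X)) | ··a··> n1
Executing d from P (initial set {m0}):
  after d @ step 1: {m1}
  ✓ P
Executing d from Q (initial set {n0}):
  after d @ step 1: ∅ (Q stuck)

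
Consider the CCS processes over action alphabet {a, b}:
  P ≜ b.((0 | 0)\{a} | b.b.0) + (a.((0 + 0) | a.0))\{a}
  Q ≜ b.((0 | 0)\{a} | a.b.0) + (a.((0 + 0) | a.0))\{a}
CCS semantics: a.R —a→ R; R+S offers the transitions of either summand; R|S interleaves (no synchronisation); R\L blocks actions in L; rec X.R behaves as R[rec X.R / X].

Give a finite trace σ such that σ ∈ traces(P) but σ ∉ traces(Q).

bb

Reachable graph of P (4 states):
  m0 = b.((0 | 0)\{a} | b.b.0) + (a.((0 + 0) | a.0))\{a} :: =b=> m1
  m1 = (0 | 0)\{a} | b.b.0 :: =b=> m2
  m2 = (0 | 0)\{a} | b.0 :: =b=> m3
  m3 = (0 | 0)\{a} | 0 :: stopped
Reachable graph of Q (4 states):
  n0 = b.((0 | 0)\{a} | a.b.0) + (a.((0 + 0) | a.0))\{a} :: =b=> n1
  n1 = (0 | 0)\{a} | a.b.0 :: =a=> n2
  n2 = (0 | 0)\{a} | b.0 :: =b=> n3
  n3 = (0 | 0)\{a} | 0 :: stopped
Trace ⟨bb⟩ through P, begin at {m0}:
  step 1 (b): {m1}
  step 2 (b): {m2}
  — P admits the full trace.
Trace ⟨bb⟩ through Q, begin at {n0}:
  step 1 (b): {n1}
  step 2 (b): ∅ (Q stuck)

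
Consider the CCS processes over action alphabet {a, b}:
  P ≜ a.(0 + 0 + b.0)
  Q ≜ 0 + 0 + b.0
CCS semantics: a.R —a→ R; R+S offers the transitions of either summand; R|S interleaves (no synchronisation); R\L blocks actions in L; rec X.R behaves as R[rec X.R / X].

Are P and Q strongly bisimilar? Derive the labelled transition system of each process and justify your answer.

not bisimilar

P's transition system — 3 states:
  s0 = a.(0 + 0 + b.0) :: --a--▸ s1
  s1 = 0 + 0 + b.0 :: --b--▸ s2
  s2 = 0 :: ∅
Q's transition system — 2 states:
  t0 = 0 + 0 + b.0 :: --b--▸ t1
  t1 = 0 :: ∅
Bisimilarity quotient blocks:
  B0 = {s0}
  B1 = {s1, t0}
  B2 = {s2, t1}
s0 ∈ B0, t0 ∈ B1 → different blocks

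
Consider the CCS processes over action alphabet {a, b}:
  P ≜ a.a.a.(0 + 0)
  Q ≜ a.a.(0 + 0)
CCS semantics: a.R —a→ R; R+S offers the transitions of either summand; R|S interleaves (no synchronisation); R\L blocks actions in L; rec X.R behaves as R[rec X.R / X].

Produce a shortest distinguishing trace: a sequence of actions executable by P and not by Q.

aaa

Reachable graph of P (4 states):
  s0 = a.a.a.(0 + 0) | ··a··> s1
  s1 = a.a.(0 + 0) | ··a··> s2
  s2 = a.(0 + 0) | ··a··> s3
  s3 = 0 + 0 | (no moves)
Reachable graph of Q (3 states):
  t0 = a.a.(0 + 0) | ··a··> t1
  t1 = a.(0 + 0) | ··a··> t2
  t2 = 0 + 0 | (no moves)
Executing aaa from P (initial set {s0}):
  after a @ step 1: {s1}
  after a @ step 2: {s2}
  after a @ step 3: {s3}
  P completes σ.
Executing aaa from Q (initial set {t0}):
  after a @ step 1: {t1}
  after a @ step 2: {t2}
  after a @ step 3: ∅  — Q cannot continue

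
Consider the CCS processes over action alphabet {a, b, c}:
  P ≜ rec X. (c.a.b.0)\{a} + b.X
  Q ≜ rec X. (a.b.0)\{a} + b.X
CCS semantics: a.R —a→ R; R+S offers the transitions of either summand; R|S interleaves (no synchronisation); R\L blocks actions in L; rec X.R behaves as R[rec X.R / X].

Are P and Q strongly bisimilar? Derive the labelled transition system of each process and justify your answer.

not bisimilar

P's transition system — 2 states:
  s0 = rec X. (c.a.b.0)\{a} + b.X :: --b--▸ s0, --c--▸ s1
  s1 = (a.b.0)\{a} :: ∅
Q's transition system — 1 states:
  t0 = rec X. (a.b.0)\{a} + b.X :: --b--▸ t0
Coarsest stable partition (strong bisimilarity classes):
  B0 = {s0}
  B1 = {s1}
  B2 = {t0}
s0 ∈ B0, t0 ∈ B2 → different blocks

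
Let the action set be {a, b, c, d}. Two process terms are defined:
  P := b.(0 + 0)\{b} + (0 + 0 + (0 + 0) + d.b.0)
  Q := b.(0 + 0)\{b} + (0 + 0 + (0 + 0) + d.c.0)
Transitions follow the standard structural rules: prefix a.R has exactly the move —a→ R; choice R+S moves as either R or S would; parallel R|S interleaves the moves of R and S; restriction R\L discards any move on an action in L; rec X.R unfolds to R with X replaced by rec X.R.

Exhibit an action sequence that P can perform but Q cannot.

db

LTS(P): 4 reachable states
  m0 = b.(0 + 0)\{b} + (0 + 0 + (0 + 0) + d.b.0) | -b-> m1, -d-> m2
  m1 = (0 + 0)\{b} | ∅
  m2 = b.0 | -b-> m3
  m3 = 0 | ∅
LTS(Q): 4 reachable states
  n0 = b.(0 + 0)\{b} + (0 + 0 + (0 + 0) + d.c.0) | -b-> n1, -d-> n2
  n1 = (0 + 0)\{b} | ∅
  n2 = c.0 | -c-> n3
  n3 = 0 | ∅
Run σ = ⟨db⟩ on P: start {m0}
  after d @ step 1: {m2}
  after b @ step 2: {m3}
  P completes σ.
Run σ = ⟨db⟩ on Q: start {n0}
  after d @ step 1: {n2}
  after b @ step 2: ∅ (Q stuck)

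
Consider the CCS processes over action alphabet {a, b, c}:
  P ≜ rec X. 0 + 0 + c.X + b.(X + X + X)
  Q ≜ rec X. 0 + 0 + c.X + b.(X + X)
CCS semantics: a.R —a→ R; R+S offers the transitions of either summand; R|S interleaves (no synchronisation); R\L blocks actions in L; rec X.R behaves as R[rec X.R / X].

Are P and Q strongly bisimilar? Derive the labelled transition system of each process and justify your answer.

LTS(P): 2 reachable states
  s0 = rec X. 0 + 0 + c.X + b.(X + X + X) ⊢ —b→ s1, —c→ s0
  s1 = (rec X. 0 + 0 + c.X + b.(X + X + X)) + (rec X. 0 + 0 + c.X + b.(X + X + X)) + (rec X. 0 + 0 + c.X + b.(X + X + X)) ⊢ —b→ s1, —c→ s0
LTS(Q): 2 reachable states
  t0 = rec X. 0 + 0 + c.X + b.(X + X) ⊢ —b→ t1, —c→ t0
  t1 = (rec X. 0 + 0 + c.X + b.(X + X)) + (rec X. 0 + 0 + c.X + b.(X + X)) ⊢ —b→ t1, —c→ t0
Coarsest stable partition (strong bisimilarity classes):
  B0 = {s0, s1, t0, t1}
s0 ∈ B0, t0 ∈ B0 → same block

YES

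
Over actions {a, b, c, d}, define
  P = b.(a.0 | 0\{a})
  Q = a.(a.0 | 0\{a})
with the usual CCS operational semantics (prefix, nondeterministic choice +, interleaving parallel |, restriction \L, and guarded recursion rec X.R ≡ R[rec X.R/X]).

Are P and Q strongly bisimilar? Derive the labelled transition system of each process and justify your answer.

Reachable graph of P (3 states):
  s0 = b.(a.0 | 0\{a}) → ··b··> s1
  s1 = a.0 | 0\{a} → ··a··> s2
  s2 = 0 | 0\{a} → deadlocked
Reachable graph of Q (3 states):
  t0 = a.(a.0 | 0\{a}) → ··a··> t1
  t1 = a.0 | 0\{a} → ··a··> t2
  t2 = 0 | 0\{a} → deadlocked
Coarsest stable partition (strong bisimilarity classes):
  B0 = {s0}
  B1 = {s1, t1}
  B2 = {s2, t2}
  B3 = {t0}
s0 ∈ B0, t0 ∈ B3 → different blocks

not bisimilar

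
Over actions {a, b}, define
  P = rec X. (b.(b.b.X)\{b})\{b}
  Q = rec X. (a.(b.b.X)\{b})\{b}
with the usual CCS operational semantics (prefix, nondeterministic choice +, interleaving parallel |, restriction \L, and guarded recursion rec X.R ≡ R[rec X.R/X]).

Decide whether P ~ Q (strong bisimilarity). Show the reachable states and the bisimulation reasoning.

NO

P's transition system — 1 states:
  u0 = rec X. (b.(b.b.X)\{b})\{b} has moves stopped
Q's transition system — 2 states:
  v0 = rec X. (a.(b.b.X)\{b})\{b} has moves ··a··> v1
  v1 = (b.b.(rec X. (a.(b.b.X)\{b})\{b}))\{b}\{b} has moves stopped
Bisimilarity quotient blocks:
  B0 = {u0, v1}
  B1 = {v0}
u0 ∈ B0, v0 ∈ B1 → different blocks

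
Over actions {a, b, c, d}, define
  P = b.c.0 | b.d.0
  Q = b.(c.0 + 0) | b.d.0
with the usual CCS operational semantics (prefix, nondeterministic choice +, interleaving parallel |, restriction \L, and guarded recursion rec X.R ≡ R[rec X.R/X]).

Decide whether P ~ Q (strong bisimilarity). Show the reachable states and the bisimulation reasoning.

YES

LTS(P): 9 reachable states
  s0 = b.c.0 | b.d.0 :: —b→ s1, —b→ s2
  s1 = b.c.0 | d.0 :: —b→ s3, —d→ s4
  s2 = c.0 | b.d.0 :: —b→ s3, —c→ s5
  s3 = c.0 | d.0 :: —c→ s6, —d→ s7
  s4 = b.c.0 | 0 :: —b→ s7
  s5 = 0 | b.d.0 :: —b→ s6
  s6 = 0 | d.0 :: —d→ s8
  s7 = c.0 | 0 :: —c→ s8
  s8 = 0 | 0 :: ·
LTS(Q): 9 reachable states
  t0 = b.(c.0 + 0) | b.d.0 :: —b→ t1, —b→ t2
  t1 = (c.0 + 0) | b.d.0 :: —b→ t3, —c→ t4
  t2 = b.(c.0 + 0) | d.0 :: —b→ t3, —d→ t5
  t3 = (c.0 + 0) | d.0 :: —c→ t6, —d→ t7
  t4 = 0 | b.d.0 :: —b→ t6
  t5 = b.(c.0 + 0) | 0 :: —b→ t7
  t6 = 0 | d.0 :: —d→ t8
  t7 = (c.0 + 0) | 0 :: —c→ t8
  t8 = 0 | 0 :: ·
Coarsest stable partition (strong bisimilarity classes):
  B0 = {s0, t0}
  B1 = {s2, t1}
  B2 = {s5, t4}
  B3 = {s6, t6}
  B4 = {s8, t8}
  B5 = {s3, t3}
  B6 = {s7, t7}
  B7 = {s1, t2}
  B8 = {s4, t5}
s0 ∈ B0, t0 ∈ B0 → same block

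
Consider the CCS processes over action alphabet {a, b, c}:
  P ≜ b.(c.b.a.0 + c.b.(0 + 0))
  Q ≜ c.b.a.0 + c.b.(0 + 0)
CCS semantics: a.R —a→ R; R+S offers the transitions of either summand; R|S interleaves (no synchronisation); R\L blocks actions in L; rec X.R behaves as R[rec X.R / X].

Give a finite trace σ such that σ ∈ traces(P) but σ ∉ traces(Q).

Reachable graph of P (7 states):
  p0 = b.(c.b.a.0 + c.b.(0 + 0)) :: —b→ p1
  p1 = c.b.a.0 + c.b.(0 + 0) :: —c→ p2, —c→ p3
  p2 = b.(0 + 0) :: —b→ p4
  p3 = b.a.0 :: —b→ p5
  p4 = 0 + 0 :: stopped
  p5 = a.0 :: —a→ p6
  p6 = 0 :: stopped
Reachable graph of Q (6 states):
  q0 = c.b.a.0 + c.b.(0 + 0) :: —c→ q1, —c→ q2
  q1 = b.(0 + 0) :: —b→ q3
  q2 = b.a.0 :: —b→ q4
  q3 = 0 + 0 :: stopped
  q4 = a.0 :: —a→ q5
  q5 = 0 :: stopped
Executing b from P (initial set {p0}):
  [1] b ⇒ {p1}
  P completes σ.
Executing b from Q (initial set {q0}):
  [1] b ⇒ ∅ (Q stuck)

b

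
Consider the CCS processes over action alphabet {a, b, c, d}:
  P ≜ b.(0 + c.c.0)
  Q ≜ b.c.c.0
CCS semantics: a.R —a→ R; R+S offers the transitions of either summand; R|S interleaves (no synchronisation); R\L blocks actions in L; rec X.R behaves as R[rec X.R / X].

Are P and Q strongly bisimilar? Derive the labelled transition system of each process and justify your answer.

P's transition system — 4 states:
  p0 = b.(0 + c.c.0) has moves -b-> p1
  p1 = 0 + c.c.0 has moves -c-> p2
  p2 = c.0 has moves -c-> p3
  p3 = 0 has moves stopped
Q's transition system — 4 states:
  q0 = b.c.c.0 has moves -b-> q1
  q1 = c.c.0 has moves -c-> q2
  q2 = c.0 has moves -c-> q3
  q3 = 0 has moves stopped
Coarsest stable partition (strong bisimilarity classes):
  B0 = {p0, q0}
  B1 = {p1, q1}
  B2 = {p2, q2}
  B3 = {p3, q3}
p0 ∈ B0, q0 ∈ B0 → same block

bisimilar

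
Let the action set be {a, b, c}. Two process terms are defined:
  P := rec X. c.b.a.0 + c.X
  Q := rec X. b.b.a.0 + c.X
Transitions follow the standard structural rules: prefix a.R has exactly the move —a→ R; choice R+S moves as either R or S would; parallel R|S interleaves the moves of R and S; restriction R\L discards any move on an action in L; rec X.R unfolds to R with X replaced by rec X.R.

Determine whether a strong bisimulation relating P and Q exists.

LTS(P): 4 reachable states
  u0 = rec X. c.b.a.0 + c.X | --c--▸ u0, --c--▸ u1
  u1 = b.a.0 | --b--▸ u2
  u2 = a.0 | --a--▸ u3
  u3 = 0 | ·
LTS(Q): 4 reachable states
  v0 = rec X. b.b.a.0 + c.X | --b--▸ v1, --c--▸ v0
  v1 = b.a.0 | --b--▸ v2
  v2 = a.0 | --a--▸ v3
  v3 = 0 | ·
Coarsest stable partition (strong bisimilarity classes):
  B0 = {u0}
  B1 = {u1, v1}
  B2 = {u2, v2}
  B3 = {u3, v3}
  B4 = {v0}
u0 ∈ B0, v0 ∈ B4 → different blocks

not bisimilar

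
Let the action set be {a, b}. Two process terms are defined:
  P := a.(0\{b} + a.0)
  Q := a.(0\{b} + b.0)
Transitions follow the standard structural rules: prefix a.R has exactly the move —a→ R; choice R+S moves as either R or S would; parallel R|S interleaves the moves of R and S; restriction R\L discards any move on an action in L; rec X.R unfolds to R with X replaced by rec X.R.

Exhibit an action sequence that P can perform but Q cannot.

LTS(P): 3 reachable states
  p0 = a.(0\{b} + a.0) ⊢ —a→ p1
  p1 = 0\{b} + a.0 ⊢ —a→ p2
  p2 = 0 ⊢ (no moves)
LTS(Q): 3 reachable states
  q0 = a.(0\{b} + b.0) ⊢ —a→ q1
  q1 = 0\{b} + b.0 ⊢ —b→ q2
  q2 = 0 ⊢ (no moves)
Run σ = ⟨aa⟩ on P: start {p0}
  [1] a ⇒ {p1}
  [2] a ⇒ {p2}
  — P admits the full trace.
Run σ = ⟨aa⟩ on Q: start {q0}
  [1] a ⇒ {q1}
  [2] a ⇒ ∅  — Q cannot continue

aa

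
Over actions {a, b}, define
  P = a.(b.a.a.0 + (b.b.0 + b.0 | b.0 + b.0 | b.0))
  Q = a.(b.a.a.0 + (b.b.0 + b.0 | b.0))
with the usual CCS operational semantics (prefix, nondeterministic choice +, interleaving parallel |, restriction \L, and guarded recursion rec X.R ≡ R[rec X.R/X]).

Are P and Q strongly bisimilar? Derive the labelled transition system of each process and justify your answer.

LTS(P): 9 reachable states
  s0 = a.(b.a.a.0 + (b.b.0 + b.0 | b.0 + b.0 | b.0)) ⊢ ··a··> s1
  s1 = b.a.a.0 + (b.b.0 + b.0 | b.0 + b.0 | b.0) ⊢ ··b··> s2, ··b··> s3, ··b··> s4, ··b··> s5
  s2 = 0 | b.0 ⊢ ··b··> s6
  s3 = a.a.0 ⊢ ··a··> s7
  s4 = b.0 ⊢ ··b··> s8
  s5 = b.0 | 0 ⊢ ··b··> s6
  s6 = 0 | 0 ⊢ ∅
  s7 = a.0 ⊢ ··a··> s8
  s8 = 0 ⊢ ∅
LTS(Q): 9 reachable states
  t0 = a.(b.a.a.0 + (b.b.0 + b.0 | b.0)) ⊢ ··a··> t1
  t1 = b.a.a.0 + (b.b.0 + b.0 | b.0) ⊢ ··b··> t2, ··b··> t3, ··b··> t4, ··b··> t5
  t2 = 0 | b.0 ⊢ ··b··> t6
  t3 = a.a.0 ⊢ ··a··> t7
  t4 = b.0 ⊢ ··b··> t8
  t5 = b.0 | 0 ⊢ ··b··> t6
  t6 = 0 | 0 ⊢ ∅
  t7 = a.0 ⊢ ··a··> t8
  t8 = 0 ⊢ ∅
Coarsest stable partition (strong bisimilarity classes):
  B0 = {s0, t0}
  B1 = {s1, t1}
  B2 = {s2, s4, s5, t2, t4, t5}
  B3 = {s6, s8, t6, t8}
  B4 = {s3, t3}
  B5 = {s7, t7}
s0 ∈ B0, t0 ∈ B0 → same block

YES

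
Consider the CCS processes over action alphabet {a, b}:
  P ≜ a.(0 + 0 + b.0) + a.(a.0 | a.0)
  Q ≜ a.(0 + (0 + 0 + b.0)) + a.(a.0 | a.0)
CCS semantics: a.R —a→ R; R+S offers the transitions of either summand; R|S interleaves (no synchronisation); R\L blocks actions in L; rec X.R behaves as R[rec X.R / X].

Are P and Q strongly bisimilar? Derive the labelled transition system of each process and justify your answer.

bisimilar

LTS(P): 7 reachable states
  m0 = a.(0 + 0 + b.0) + a.(a.0 | a.0) | —a→ m1, —a→ m2
  m1 = 0 + 0 + b.0 | —b→ m3
  m2 = a.0 | a.0 | —a→ m4, —a→ m5
  m3 = 0 | ·
  m4 = 0 | a.0 | —a→ m6
  m5 = a.0 | 0 | —a→ m6
  m6 = 0 | 0 | ·
LTS(Q): 7 reachable states
  n0 = a.(0 + (0 + 0 + b.0)) + a.(a.0 | a.0) | —a→ n1, —a→ n2
  n1 = 0 + (0 + 0 + b.0) | —b→ n3
  n2 = a.0 | a.0 | —a→ n4, —a→ n5
  n3 = 0 | ·
  n4 = 0 | a.0 | —a→ n6
  n5 = a.0 | 0 | —a→ n6
  n6 = 0 | 0 | ·
Partition-refinement fixed point:
  B0 = {m0, n0}
  B1 = {m1, n1}
  B2 = {m3, m6, n3, n6}
  B3 = {m2, n2}
  B4 = {m4, m5, n4, n5}
m0 ∈ B0, n0 ∈ B0 → same block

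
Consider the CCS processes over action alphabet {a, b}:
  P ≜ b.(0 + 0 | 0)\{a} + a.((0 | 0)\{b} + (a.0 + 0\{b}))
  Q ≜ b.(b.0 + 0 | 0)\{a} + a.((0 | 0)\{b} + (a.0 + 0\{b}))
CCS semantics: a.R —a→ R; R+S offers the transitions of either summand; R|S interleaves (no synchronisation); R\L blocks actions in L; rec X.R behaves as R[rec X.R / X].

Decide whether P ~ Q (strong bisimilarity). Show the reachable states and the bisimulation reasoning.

LTS(P): 4 reachable states
  p0 = b.(0 + 0 | 0)\{a} + a.((0 | 0)\{b} + (a.0 + 0\{b})) | =a=> p1, =b=> p2
  p1 = (0 | 0)\{b} + (a.0 + 0\{b}) | =a=> p3
  p2 = (0 + 0 | 0)\{a} | (no moves)
  p3 = 0 | (no moves)
LTS(Q): 5 reachable states
  q0 = b.(b.0 + 0 | 0)\{a} + a.((0 | 0)\{b} + (a.0 + 0\{b})) | =a=> q1, =b=> q2
  q1 = (0 | 0)\{b} + (a.0 + 0\{b}) | =a=> q3
  q2 = (b.0 + 0 | 0)\{a} | =b=> q4
  q3 = 0 | (no moves)
  q4 = 0\{a} | (no moves)
Coarsest stable partition (strong bisimilarity classes):
  B0 = {p0}
  B1 = {p2, p3, q3, q4}
  B2 = {p1, q1}
  B3 = {q0}
  B4 = {q2}
p0 ∈ B0, q0 ∈ B3 → different blocks

NO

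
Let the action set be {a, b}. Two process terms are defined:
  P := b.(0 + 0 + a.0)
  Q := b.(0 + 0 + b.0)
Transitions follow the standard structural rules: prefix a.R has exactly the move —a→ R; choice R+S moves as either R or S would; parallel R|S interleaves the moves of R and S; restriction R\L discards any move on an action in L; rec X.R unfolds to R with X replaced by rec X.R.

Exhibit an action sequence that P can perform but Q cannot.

Reachable graph of P (3 states):
  u0 = b.(0 + 0 + a.0) :: —b→ u1
  u1 = 0 + 0 + a.0 :: —a→ u2
  u2 = 0 :: (no moves)
Reachable graph of Q (3 states):
  v0 = b.(0 + 0 + b.0) :: —b→ v1
  v1 = 0 + 0 + b.0 :: —b→ v2
  v2 = 0 :: (no moves)
Trace ⟨ba⟩ through P, begin at {u0}:
  [1] b ⇒ {u1}
  [2] a ⇒ {u2}
  — P admits the full trace.
Trace ⟨ba⟩ through Q, begin at {v0}:
  [1] b ⇒ {v1}
  [2] a ⇒ ∅ (Q stuck)

ba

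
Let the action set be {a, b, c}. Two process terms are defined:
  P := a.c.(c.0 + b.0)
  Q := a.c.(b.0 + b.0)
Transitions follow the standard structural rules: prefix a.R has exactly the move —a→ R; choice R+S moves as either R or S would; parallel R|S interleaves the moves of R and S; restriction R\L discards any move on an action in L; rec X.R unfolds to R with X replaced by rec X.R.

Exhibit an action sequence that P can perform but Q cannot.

acc

P's transition system — 4 states:
  m0 = a.c.(c.0 + b.0) :: --a--▸ m1
  m1 = c.(c.0 + b.0) :: --c--▸ m2
  m2 = c.0 + b.0 :: --b--▸ m3, --c--▸ m3
  m3 = 0 :: ∅
Q's transition system — 4 states:
  n0 = a.c.(b.0 + b.0) :: --a--▸ n1
  n1 = c.(b.0 + b.0) :: --c--▸ n2
  n2 = b.0 + b.0 :: --b--▸ n3
  n3 = 0 :: ∅
Executing acc from P (initial set {m0}):
  [1] a ⇒ {m1}
  [2] c ⇒ {m2}
  [3] c ⇒ {m3}
  P completes σ.
Executing acc from Q (initial set {n0}):
  [1] a ⇒ {n1}
  [2] c ⇒ {n2}
  [3] c ⇒ ∅ (Q stuck)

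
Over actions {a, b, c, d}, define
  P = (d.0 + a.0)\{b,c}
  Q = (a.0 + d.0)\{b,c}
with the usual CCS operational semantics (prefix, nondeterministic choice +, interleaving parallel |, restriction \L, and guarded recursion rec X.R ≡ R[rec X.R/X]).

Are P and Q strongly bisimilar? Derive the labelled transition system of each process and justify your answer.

P's transition system — 2 states:
  m0 = (d.0 + a.0)\{b,c} has moves -a-> m1, -d-> m1
  m1 = 0\{b,c} has moves stopped
Q's transition system — 2 states:
  n0 = (a.0 + d.0)\{b,c} has moves -a-> n1, -d-> n1
  n1 = 0\{b,c} has moves stopped
Bisimilarity quotient blocks:
  B0 = {m0, n0}
  B1 = {m1, n1}
m0 ∈ B0, n0 ∈ B0 → same block

bisimilar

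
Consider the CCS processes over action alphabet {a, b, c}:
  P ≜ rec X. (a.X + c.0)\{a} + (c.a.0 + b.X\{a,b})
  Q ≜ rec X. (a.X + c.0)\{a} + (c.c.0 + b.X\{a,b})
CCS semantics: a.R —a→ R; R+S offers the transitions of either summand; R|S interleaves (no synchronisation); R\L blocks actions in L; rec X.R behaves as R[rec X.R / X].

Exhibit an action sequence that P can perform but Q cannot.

ca

Reachable graph of P (7 states):
  s0 = rec X. (a.X + c.0)\{a} + (c.a.0 + b.X\{a,b}) has moves ··b··> s1, ··c··> s2, ··c··> s3
  s1 = (rec X. (a.X + c.0)\{a} + (c.a.0 + b.X\{a,b}))\{a,b} has moves ··c··> s4, ··c··> s5
  s2 = 0\{a} has moves ∅
  s3 = a.0 has moves ··a··> s6
  s4 = (a.0)\{a,b} has moves ∅
  s5 = 0\{a}\{a,b} has moves ∅
  s6 = 0 has moves ∅
Reachable graph of Q (8 states):
  t0 = rec X. (a.X + c.0)\{a} + (c.c.0 + b.X\{a,b}) has moves ··b··> t1, ··c··> t2, ··c··> t3
  t1 = (rec X. (a.X + c.0)\{a} + (c.c.0 + b.X\{a,b}))\{a,b} has moves ··c··> t4, ··c··> t5
  t2 = 0\{a} has moves ∅
  t3 = c.0 has moves ··c··> t6
  t4 = (c.0)\{a,b} has moves ··c··> t7
  t5 = 0\{a}\{a,b} has moves ∅
  t6 = 0 has moves ∅
  t7 = 0\{a,b} has moves ∅
Executing ca from P (initial set {s0}):
  [1] c ⇒ {s2, s3}
  [2] a ⇒ {s6}
  ✓ P
Executing ca from Q (initial set {t0}):
  [1] c ⇒ {t2, t3}
  [2] a ⇒ ∅  — Q cannot continue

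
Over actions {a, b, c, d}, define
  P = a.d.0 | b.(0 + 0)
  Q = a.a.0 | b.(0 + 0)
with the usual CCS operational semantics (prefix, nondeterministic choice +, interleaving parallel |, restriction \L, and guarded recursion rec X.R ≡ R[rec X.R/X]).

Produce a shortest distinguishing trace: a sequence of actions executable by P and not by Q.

P's transition system — 6 states:
  p0 = a.d.0 | b.(0 + 0) has moves -a-> p1, -b-> p2
  p1 = d.0 | b.(0 + 0) has moves -b-> p3, -d-> p4
  p2 = a.d.0 | (0 + 0) has moves -a-> p3
  p3 = d.0 | (0 + 0) has moves -d-> p5
  p4 = 0 | b.(0 + 0) has moves -b-> p5
  p5 = 0 | (0 + 0) has moves stopped
Q's transition system — 6 states:
  q0 = a.a.0 | b.(0 + 0) has moves -a-> q1, -b-> q2
  q1 = a.0 | b.(0 + 0) has moves -a-> q3, -b-> q4
  q2 = a.a.0 | (0 + 0) has moves -a-> q4
  q3 = 0 | b.(0 + 0) has moves -b-> q5
  q4 = a.0 | (0 + 0) has moves -a-> q5
  q5 = 0 | (0 + 0) has moves stopped
Run σ = ⟨ad⟩ on P: start {p0}
  step 1 (a): {p1}
  step 2 (d): {p4}
  ✓ P
Run σ = ⟨ad⟩ on Q: start {q0}
  step 1 (a): {q1}
  step 2 (d): no successor for Q

ad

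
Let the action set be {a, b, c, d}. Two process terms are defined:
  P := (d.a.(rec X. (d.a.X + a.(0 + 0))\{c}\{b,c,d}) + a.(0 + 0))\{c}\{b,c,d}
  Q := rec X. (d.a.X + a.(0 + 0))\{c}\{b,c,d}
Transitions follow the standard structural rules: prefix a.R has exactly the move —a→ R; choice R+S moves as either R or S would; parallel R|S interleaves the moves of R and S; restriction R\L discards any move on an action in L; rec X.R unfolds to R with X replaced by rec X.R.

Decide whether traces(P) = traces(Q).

Reachable graph of P (2 states):
  u0 = (d.a.(rec X. (d.a.X + a.(0 + 0))\{c}\{b,c,d}) + a.(0 + 0))\{c}\{b,c,d} :: -a-> u1
  u1 = (0 + 0)\{c}\{b,c,d} :: deadlocked
Reachable graph of Q (2 states):
  v0 = rec X. (d.a.X + a.(0 + 0))\{c}\{b,c,d} :: -a-> v1
  v1 = (0 + 0)\{c}\{b,c,d} :: deadlocked
Partition-refinement fixed point:
  B0 = {u0, v0}
  B1 = {u1, v1}
u0 ∈ B0, v0 ∈ B0 → same block
Bisimilar ⇒ trace-equivalent.

trace-equivalent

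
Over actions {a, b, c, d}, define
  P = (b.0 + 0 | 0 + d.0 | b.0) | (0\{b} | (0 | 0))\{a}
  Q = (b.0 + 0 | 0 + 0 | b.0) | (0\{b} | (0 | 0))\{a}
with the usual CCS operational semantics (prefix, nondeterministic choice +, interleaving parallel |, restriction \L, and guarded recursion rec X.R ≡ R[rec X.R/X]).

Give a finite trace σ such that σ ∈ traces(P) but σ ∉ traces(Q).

d

P's transition system — 5 states:
  m0 = (b.0 + 0 | 0 + d.0 | b.0) | (0\{b} | (0 | 0))\{a} has moves ··b··> m1, ··b··> m2, ··d··> m3
  m1 = 0 | (0\{b} | (0 | 0))\{a} has moves ∅
  m2 = d.0 | 0 | (0\{b} | (0 | 0))\{a} has moves ··d··> m4
  m3 = 0 | b.0 | (0\{b} | (0 | 0))\{a} has moves ··b··> m4
  m4 = 0 | 0 | (0\{b} | (0 | 0))\{a} has moves ∅
Q's transition system — 3 states:
  n0 = (b.0 + 0 | 0 + 0 | b.0) | (0\{b} | (0 | 0))\{a} has moves ··b··> n1, ··b··> n2
  n1 = 0 | (0\{b} | (0 | 0))\{a} has moves ∅
  n2 = 0 | 0 | (0\{b} | (0 | 0))\{a} has moves ∅
Executing d from P (initial set {m0}):
  [1] d ⇒ {m3}
  P completes σ.
Executing d from Q (initial set {n0}):
  [1] d ⇒ ∅  — Q cannot continue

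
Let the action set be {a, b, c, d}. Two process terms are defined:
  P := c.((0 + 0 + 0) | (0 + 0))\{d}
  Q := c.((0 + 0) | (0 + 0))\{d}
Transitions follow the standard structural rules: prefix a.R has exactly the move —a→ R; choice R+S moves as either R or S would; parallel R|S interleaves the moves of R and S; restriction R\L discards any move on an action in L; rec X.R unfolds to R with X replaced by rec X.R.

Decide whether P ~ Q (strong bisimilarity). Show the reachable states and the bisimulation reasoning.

LTS(P): 2 reachable states
  s0 = c.((0 + 0 + 0) | (0 + 0))\{d} has moves --c--▸ s1
  s1 = ((0 + 0 + 0) | (0 + 0))\{d} has moves ∅
LTS(Q): 2 reachable states
  t0 = c.((0 + 0) | (0 + 0))\{d} has moves --c--▸ t1
  t1 = ((0 + 0) | (0 + 0))\{d} has moves ∅
Bisimilarity quotient blocks:
  B0 = {s0, t0}
  B1 = {s1, t1}
s0 ∈ B0, t0 ∈ B0 → same block

P ~ Q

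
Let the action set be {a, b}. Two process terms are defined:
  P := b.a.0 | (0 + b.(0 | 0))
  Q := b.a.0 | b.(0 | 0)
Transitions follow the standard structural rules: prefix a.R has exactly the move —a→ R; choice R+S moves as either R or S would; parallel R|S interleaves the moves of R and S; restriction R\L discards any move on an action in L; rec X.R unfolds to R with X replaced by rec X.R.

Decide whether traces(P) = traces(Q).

LTS(P): 6 reachable states
  m0 = b.a.0 | (0 + b.(0 | 0)) | --b--▸ m1, --b--▸ m2
  m1 = a.0 | (0 + b.(0 | 0)) | --a--▸ m3, --b--▸ m4
  m2 = b.a.0 | (0 | 0) | --b--▸ m4
  m3 = 0 | (0 + b.(0 | 0)) | --b--▸ m5
  m4 = a.0 | (0 | 0) | --a--▸ m5
  m5 = 0 | (0 | 0) | stopped
LTS(Q): 6 reachable states
  n0 = b.a.0 | b.(0 | 0) | --b--▸ n1, --b--▸ n2
  n1 = a.0 | b.(0 | 0) | --a--▸ n3, --b--▸ n4
  n2 = b.a.0 | (0 | 0) | --b--▸ n4
  n3 = 0 | b.(0 | 0) | --b--▸ n5
  n4 = a.0 | (0 | 0) | --a--▸ n5
  n5 = 0 | (0 | 0) | stopped
Partition-refinement fixed point:
  B0 = {m0, n0}
  B1 = {m1, n1}
  B2 = {m3, n3}
  B3 = {m5, n5}
  B4 = {m4, n4}
  B5 = {m2, n2}
m0 ∈ B0, n0 ∈ B0 → same block
Bisimilar ⇒ trace-equivalent.

trace-equivalent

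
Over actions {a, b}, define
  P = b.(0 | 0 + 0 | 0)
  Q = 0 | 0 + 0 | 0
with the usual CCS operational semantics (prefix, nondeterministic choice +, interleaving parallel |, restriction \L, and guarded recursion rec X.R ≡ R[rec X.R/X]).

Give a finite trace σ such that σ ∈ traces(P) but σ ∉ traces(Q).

b

Reachable graph of P (2 states):
  m0 = b.(0 | 0 + 0 | 0) :: —b→ m1
  m1 = 0 | 0 + 0 | 0 :: stopped
Reachable graph of Q (1 states):
  n0 = 0 | 0 + 0 | 0 :: stopped
Executing b from P (initial set {m0}):
  step 1 (b): {m1}
  P completes σ.
Executing b from Q (initial set {n0}):
  step 1 (b): ∅ (Q stuck)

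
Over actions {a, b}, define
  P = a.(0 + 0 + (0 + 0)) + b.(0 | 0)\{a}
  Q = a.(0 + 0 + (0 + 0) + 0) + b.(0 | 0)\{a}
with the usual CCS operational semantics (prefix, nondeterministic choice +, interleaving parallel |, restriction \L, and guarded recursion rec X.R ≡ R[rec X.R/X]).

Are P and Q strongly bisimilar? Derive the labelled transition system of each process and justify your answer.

P ~ Q

P's transition system — 3 states:
  p0 = a.(0 + 0 + (0 + 0)) + b.(0 | 0)\{a} ⊢ --a--▸ p1, --b--▸ p2
  p1 = 0 + 0 + (0 + 0) ⊢ stopped
  p2 = (0 | 0)\{a} ⊢ stopped
Q's transition system — 3 states:
  q0 = a.(0 + 0 + (0 + 0) + 0) + b.(0 | 0)\{a} ⊢ --a--▸ q1, --b--▸ q2
  q1 = 0 + 0 + (0 + 0) + 0 ⊢ stopped
  q2 = (0 | 0)\{a} ⊢ stopped
Bisimilarity quotient blocks:
  B0 = {p0, q0}
  B1 = {p1, p2, q1, q2}
p0 ∈ B0, q0 ∈ B0 → same block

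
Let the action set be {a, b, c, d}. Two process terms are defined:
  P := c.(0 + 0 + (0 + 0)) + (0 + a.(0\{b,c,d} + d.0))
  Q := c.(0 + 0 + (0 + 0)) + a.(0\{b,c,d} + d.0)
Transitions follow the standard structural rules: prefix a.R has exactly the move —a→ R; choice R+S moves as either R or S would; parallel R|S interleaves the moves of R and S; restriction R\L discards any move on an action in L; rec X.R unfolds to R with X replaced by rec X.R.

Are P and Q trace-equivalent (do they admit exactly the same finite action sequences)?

traces(P) = traces(Q)

LTS(P): 4 reachable states
  m0 = c.(0 + 0 + (0 + 0)) + (0 + a.(0\{b,c,d} + d.0)) → —a→ m1, —c→ m2
  m1 = 0\{b,c,d} + d.0 → —d→ m3
  m2 = 0 + 0 + (0 + 0) → (no moves)
  m3 = 0 → (no moves)
LTS(Q): 4 reachable states
  n0 = c.(0 + 0 + (0 + 0)) + a.(0\{b,c,d} + d.0) → —a→ n1, —c→ n2
  n1 = 0\{b,c,d} + d.0 → —d→ n3
  n2 = 0 + 0 + (0 + 0) → (no moves)
  n3 = 0 → (no moves)
Coarsest stable partition (strong bisimilarity classes):
  B0 = {m0, n0}
  B1 = {m2, m3, n2, n3}
  B2 = {m1, n1}
m0 ∈ B0, n0 ∈ B0 → same block
Bisimilar ⇒ trace-equivalent.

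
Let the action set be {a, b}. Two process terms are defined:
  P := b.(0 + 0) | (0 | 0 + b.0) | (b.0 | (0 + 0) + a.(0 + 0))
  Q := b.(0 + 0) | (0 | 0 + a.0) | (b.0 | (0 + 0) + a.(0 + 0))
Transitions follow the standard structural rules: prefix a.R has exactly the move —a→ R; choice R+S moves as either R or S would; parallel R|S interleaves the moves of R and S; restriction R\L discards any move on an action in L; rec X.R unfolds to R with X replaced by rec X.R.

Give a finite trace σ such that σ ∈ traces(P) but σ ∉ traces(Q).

LTS(P): 12 reachable states
  u0 = b.(0 + 0) | (0 | 0 + b.0) | (b.0 | (0 + 0) + a.(0 + 0)) has moves =a=> u1, =b=> u2, =b=> u3, =b=> u4
  u1 = b.(0 + 0) | (0 | 0 + b.0) | (0 + 0) has moves =b=> u5, =b=> u6
  u2 = (0 + 0) | (0 | 0 + b.0) | (b.0 | (0 + 0) + a.(0 + 0)) has moves =a=> u5, =b=> u7, =b=> u8
  u3 = b.(0 + 0) | (0 | 0 + b.0) | (0 | (0 + 0)) has moves =b=> u7, =b=> u9
  u4 = b.(0 + 0) | 0 | (b.0 | (0 + 0) + a.(0 + 0)) has moves =a=> u6, =b=> u8, =b=> u9
  u5 = (0 + 0) | (0 | 0 + b.0) | (0 + 0) has moves =b=> u10
  u6 = b.(0 + 0) | 0 | (0 + 0) has moves =b=> u10
  u7 = (0 + 0) | (0 | 0 + b.0) | (0 | (0 + 0)) has moves =b=> u11
  u8 = (0 + 0) | 0 | (b.0 | (0 + 0) + a.(0 + 0)) has moves =a=> u10, =b=> u11
  u9 = b.(0 + 0) | 0 | (0 | (0 + 0)) has moves =b=> u11
  u10 = (0 + 0) | 0 | (0 + 0) has moves stopped
  u11 = (0 + 0) | 0 | (0 | (0 + 0)) has moves stopped
LTS(Q): 12 reachable states
  v0 = b.(0 + 0) | (0 | 0 + a.0) | (b.0 | (0 + 0) + a.(0 + 0)) has moves =a=> v1, =a=> v2, =b=> v3, =b=> v4
  v1 = b.(0 + 0) | (0 | 0 + a.0) | (0 + 0) has moves =a=> v5, =b=> v6
  v2 = b.(0 + 0) | 0 | (b.0 | (0 + 0) + a.(0 + 0)) has moves =a=> v5, =b=> v7, =b=> v8
  v3 = (0 + 0) | (0 | 0 + a.0) | (b.0 | (0 + 0) + a.(0 + 0)) has moves =a=> v6, =a=> v7, =b=> v9
  v4 = b.(0 + 0) | (0 | 0 + a.0) | (0 | (0 + 0)) has moves =a=> v8, =b=> v9
  v5 = b.(0 + 0) | 0 | (0 + 0) has moves =b=> v10
  v6 = (0 + 0) | (0 | 0 + a.0) | (0 + 0) has moves =a=> v10
  v7 = (0 + 0) | 0 | (b.0 | (0 + 0) + a.(0 + 0)) has moves =a=> v10, =b=> v11
  v8 = b.(0 + 0) | 0 | (0 | (0 + 0)) has moves =b=> v11
  v9 = (0 + 0) | (0 | 0 + a.0) | (0 | (0 + 0)) has moves =a=> v11
  v10 = (0 + 0) | 0 | (0 + 0) has moves stopped
  v11 = (0 + 0) | 0 | (0 | (0 + 0)) has moves stopped
Run σ = ⟨bbb⟩ on P: start {u0}
  after b @ step 1: {u2, u3, u4}
  after b @ step 2: {u7, u8, u9}
  after b @ step 3: {u11}
  P completes σ.
Run σ = ⟨bbb⟩ on Q: start {v0}
  after b @ step 1: {v3, v4}
  after b @ step 2: {v9}
  after b @ step 3: ∅  — Q cannot continue

bbb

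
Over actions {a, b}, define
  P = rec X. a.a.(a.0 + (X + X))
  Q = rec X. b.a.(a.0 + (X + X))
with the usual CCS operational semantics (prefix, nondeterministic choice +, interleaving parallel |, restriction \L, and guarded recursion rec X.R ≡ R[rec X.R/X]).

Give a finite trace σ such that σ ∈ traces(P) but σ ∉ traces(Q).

Reachable graph of P (4 states):
  u0 = rec X. a.a.(a.0 + (X + X)) has moves --a--▸ u1
  u1 = a.(a.0 + ((rec X. a.a.(a.0 + (X + X))) + (rec X. a.a.(a.0 + (X + X))))) has moves --a--▸ u2
  u2 = a.0 + ((rec X. a.a.(a.0 + (X + X))) + (rec X. a.a.(a.0 + (X + X)))) has moves --a--▸ u1, --a--▸ u3
  u3 = 0 has moves deadlocked
Reachable graph of Q (4 states):
  v0 = rec X. b.a.(a.0 + (X + X)) has moves --b--▸ v1
  v1 = a.(a.0 + ((rec X. b.a.(a.0 + (X + X))) + (rec X. b.a.(a.0 + (X + X))))) has moves --a--▸ v2
  v2 = a.0 + ((rec X. b.a.(a.0 + (X + X))) + (rec X. b.a.(a.0 + (X + X)))) has moves --a--▸ v3, --b--▸ v1
  v3 = 0 has moves deadlocked
Run σ = ⟨a⟩ on P: start {u0}
  after a @ step 1: {u1}
  P completes σ.
Run σ = ⟨a⟩ on Q: start {v0}
  after a @ step 1: ∅  — Q cannot continue

a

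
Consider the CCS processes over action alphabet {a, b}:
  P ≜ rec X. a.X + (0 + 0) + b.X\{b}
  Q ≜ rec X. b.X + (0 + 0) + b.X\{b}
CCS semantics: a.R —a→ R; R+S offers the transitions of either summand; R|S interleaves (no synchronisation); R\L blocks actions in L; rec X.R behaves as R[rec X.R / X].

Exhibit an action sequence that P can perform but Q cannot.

a

Reachable graph of P (2 states):
  s0 = rec X. a.X + (0 + 0) + b.X\{b} | —a→ s0, —b→ s1
  s1 = (rec X. a.X + (0 + 0) + b.X\{b})\{b} | —a→ s1
Reachable graph of Q (2 states):
  t0 = rec X. b.X + (0 + 0) + b.X\{b} | —b→ t0, —b→ t1
  t1 = (rec X. b.X + (0 + 0) + b.X\{b})\{b} | ·
Executing a from P (initial set {s0}):
  after a @ step 1: {s0}
  — P admits the full trace.
Executing a from Q (initial set {t0}):
  after a @ step 1: ∅  — Q cannot continue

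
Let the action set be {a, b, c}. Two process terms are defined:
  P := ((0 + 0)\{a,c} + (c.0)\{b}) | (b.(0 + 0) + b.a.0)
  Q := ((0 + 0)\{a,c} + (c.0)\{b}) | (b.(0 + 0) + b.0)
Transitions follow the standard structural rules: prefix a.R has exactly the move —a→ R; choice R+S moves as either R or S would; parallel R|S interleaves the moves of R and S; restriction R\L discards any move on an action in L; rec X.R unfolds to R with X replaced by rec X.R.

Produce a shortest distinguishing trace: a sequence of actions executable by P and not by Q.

ba

LTS(P): 8 reachable states
  m0 = ((0 + 0)\{a,c} + (c.0)\{b}) | (b.(0 + 0) + b.a.0) has moves -b-> m1, -b-> m2, -c-> m3
  m1 = ((0 + 0)\{a,c} + (c.0)\{b}) | (0 + 0) has moves -c-> m4
  m2 = ((0 + 0)\{a,c} + (c.0)\{b}) | a.0 has moves -a-> m5, -c-> m6
  m3 = 0\{b} | (b.(0 + 0) + b.a.0) has moves -b-> m4, -b-> m6
  m4 = 0\{b} | (0 + 0) has moves ∅
  m5 = ((0 + 0)\{a,c} + (c.0)\{b}) | 0 has moves -c-> m7
  m6 = 0\{b} | a.0 has moves -a-> m7
  m7 = 0\{b} | 0 has moves ∅
LTS(Q): 6 reachable states
  n0 = ((0 + 0)\{a,c} + (c.0)\{b}) | (b.(0 + 0) + b.0) has moves -b-> n1, -b-> n2, -c-> n3
  n1 = ((0 + 0)\{a,c} + (c.0)\{b}) | (0 + 0) has moves -c-> n4
  n2 = ((0 + 0)\{a,c} + (c.0)\{b}) | 0 has moves -c-> n5
  n3 = 0\{b} | (b.(0 + 0) + b.0) has moves -b-> n4, -b-> n5
  n4 = 0\{b} | (0 + 0) has moves ∅
  n5 = 0\{b} | 0 has moves ∅
Executing ba from P (initial set {m0}):
  after b @ step 1: {m1, m2}
  after a @ step 2: {m5}
  — P admits the full trace.
Executing ba from Q (initial set {n0}):
  after b @ step 1: {n1, n2}
  after a @ step 2: ∅  — Q cannot continue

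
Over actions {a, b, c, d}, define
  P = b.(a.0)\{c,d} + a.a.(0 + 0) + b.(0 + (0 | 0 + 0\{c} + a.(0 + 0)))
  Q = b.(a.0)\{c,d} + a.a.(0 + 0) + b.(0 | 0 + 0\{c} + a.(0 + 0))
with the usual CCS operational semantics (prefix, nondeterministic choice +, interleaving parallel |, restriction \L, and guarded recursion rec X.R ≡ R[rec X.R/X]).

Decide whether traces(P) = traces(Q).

traces(P) = traces(Q)

LTS(P): 6 reachable states
  m0 = b.(a.0)\{c,d} + a.a.(0 + 0) + b.(0 + (0 | 0 + 0\{c} + a.(0 + 0))) has moves --a--▸ m1, --b--▸ m2, --b--▸ m3
  m1 = a.(0 + 0) has moves --a--▸ m4
  m2 = (a.0)\{c,d} has moves --a--▸ m5
  m3 = 0 + (0 | 0 + 0\{c} + a.(0 + 0)) has moves --a--▸ m4
  m4 = 0 + 0 has moves ∅
  m5 = 0\{c,d} has moves ∅
LTS(Q): 6 reachable states
  n0 = b.(a.0)\{c,d} + a.a.(0 + 0) + b.(0 | 0 + 0\{c} + a.(0 + 0)) has moves --a--▸ n1, --b--▸ n2, --b--▸ n3
  n1 = a.(0 + 0) has moves --a--▸ n4
  n2 = (a.0)\{c,d} has moves --a--▸ n5
  n3 = 0 | 0 + 0\{c} + a.(0 + 0) has moves --a--▸ n4
  n4 = 0 + 0 has moves ∅
  n5 = 0\{c,d} has moves ∅
Coarsest stable partition (strong bisimilarity classes):
  B0 = {m0, n0}
  B1 = {m1, m2, m3, n1, n2, n3}
  B2 = {m4, m5, n4, n5}
m0 ∈ B0, n0 ∈ B0 → same block
Bisimilar ⇒ trace-equivalent.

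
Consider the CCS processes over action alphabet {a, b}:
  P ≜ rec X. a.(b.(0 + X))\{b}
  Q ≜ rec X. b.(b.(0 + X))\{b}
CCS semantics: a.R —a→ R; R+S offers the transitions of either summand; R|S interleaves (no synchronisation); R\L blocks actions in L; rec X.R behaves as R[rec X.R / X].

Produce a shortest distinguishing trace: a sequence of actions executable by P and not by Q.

a

Reachable graph of P (2 states):
  p0 = rec X. a.(b.(0 + X))\{b} has moves --a--▸ p1
  p1 = (b.(0 + (rec X. a.(b.(0 + X))\{b})))\{b} has moves ∅
Reachable graph of Q (2 states):
  q0 = rec X. b.(b.(0 + X))\{b} has moves --b--▸ q1
  q1 = (b.(0 + (rec X. b.(b.(0 + X))\{b})))\{b} has moves ∅
Trace ⟨a⟩ through P, begin at {p0}:
  [1] a ⇒ {p1}
  P completes σ.
Trace ⟨a⟩ through Q, begin at {q0}:
  [1] a ⇒ no successor for Q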